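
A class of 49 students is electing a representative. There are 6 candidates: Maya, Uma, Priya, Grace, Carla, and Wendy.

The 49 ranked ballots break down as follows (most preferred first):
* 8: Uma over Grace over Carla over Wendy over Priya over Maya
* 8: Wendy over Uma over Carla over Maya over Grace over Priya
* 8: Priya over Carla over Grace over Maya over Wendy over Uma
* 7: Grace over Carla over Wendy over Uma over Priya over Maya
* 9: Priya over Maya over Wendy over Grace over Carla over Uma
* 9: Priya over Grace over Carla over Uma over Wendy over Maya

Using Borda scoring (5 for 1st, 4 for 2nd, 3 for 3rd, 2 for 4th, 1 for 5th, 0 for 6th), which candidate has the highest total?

Grace

Maya: 8×0 + 8×2 + 8×2 + 7×0 + 9×4 + 9×0 = 68
Uma: 8×5 + 8×4 + 8×0 + 7×2 + 9×0 + 9×2 = 104
Priya: 8×1 + 8×0 + 8×5 + 7×1 + 9×5 + 9×5 = 145
Grace: 8×4 + 8×1 + 8×3 + 7×5 + 9×2 + 9×4 = 153
Carla: 8×3 + 8×3 + 8×4 + 7×4 + 9×1 + 9×3 = 144
Wendy: 8×2 + 8×5 + 8×1 + 7×3 + 9×3 + 9×1 = 121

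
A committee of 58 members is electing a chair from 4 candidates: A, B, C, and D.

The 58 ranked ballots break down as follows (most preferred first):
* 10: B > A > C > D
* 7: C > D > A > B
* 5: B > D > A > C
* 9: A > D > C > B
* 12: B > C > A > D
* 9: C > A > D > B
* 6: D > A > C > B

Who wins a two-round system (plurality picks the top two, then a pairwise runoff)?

Round 1 first-place votes: A 9, B 27, C 16, D 6. B and C advance.
Runoff: B is ranked above C on 27 ballots, C above B on 31.

C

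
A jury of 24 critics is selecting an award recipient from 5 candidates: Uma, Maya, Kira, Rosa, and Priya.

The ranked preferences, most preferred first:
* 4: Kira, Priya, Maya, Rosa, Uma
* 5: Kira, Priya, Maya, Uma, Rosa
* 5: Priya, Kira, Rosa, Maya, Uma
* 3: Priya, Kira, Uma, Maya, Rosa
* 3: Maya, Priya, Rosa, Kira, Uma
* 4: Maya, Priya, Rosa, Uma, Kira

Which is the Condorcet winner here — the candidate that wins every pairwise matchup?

Priya

Priya vs Uma: 24–0
Priya vs Maya: 17–7
Priya vs Kira: 15–9
Priya vs Rosa: 24–0
Priya beats every other candidate.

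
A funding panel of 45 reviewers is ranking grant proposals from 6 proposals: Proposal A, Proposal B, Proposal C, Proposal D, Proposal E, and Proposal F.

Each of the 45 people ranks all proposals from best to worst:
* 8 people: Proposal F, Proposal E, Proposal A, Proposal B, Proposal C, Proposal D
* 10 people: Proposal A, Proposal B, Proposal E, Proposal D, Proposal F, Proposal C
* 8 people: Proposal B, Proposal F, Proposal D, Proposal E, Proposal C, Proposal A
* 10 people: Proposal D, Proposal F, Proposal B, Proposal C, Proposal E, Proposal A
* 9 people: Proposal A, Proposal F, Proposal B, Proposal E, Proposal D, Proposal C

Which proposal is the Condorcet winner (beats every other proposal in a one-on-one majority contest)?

Proposal F vs Proposal A: 26–19
Proposal F vs Proposal B: 27–18
Proposal F vs Proposal C: 45–0
Proposal F vs Proposal D: 25–20
Proposal F vs Proposal E: 35–10
Proposal F beats every other proposal.

Proposal F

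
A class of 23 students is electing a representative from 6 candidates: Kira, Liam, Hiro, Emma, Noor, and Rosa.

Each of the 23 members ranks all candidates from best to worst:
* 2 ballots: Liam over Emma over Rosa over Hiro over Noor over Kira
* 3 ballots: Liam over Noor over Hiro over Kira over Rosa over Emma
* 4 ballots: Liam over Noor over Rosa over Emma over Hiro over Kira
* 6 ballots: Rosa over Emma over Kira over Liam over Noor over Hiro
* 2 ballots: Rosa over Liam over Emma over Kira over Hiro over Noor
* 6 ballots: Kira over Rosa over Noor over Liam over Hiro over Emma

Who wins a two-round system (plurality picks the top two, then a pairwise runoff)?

Rosa

Round 1 first-place votes: Kira 6, Liam 9, Hiro 0, Emma 0, Noor 0, Rosa 8. Liam and Rosa advance.
Runoff: Liam is ranked above Rosa on 9 ballots, Rosa above Liam on 14.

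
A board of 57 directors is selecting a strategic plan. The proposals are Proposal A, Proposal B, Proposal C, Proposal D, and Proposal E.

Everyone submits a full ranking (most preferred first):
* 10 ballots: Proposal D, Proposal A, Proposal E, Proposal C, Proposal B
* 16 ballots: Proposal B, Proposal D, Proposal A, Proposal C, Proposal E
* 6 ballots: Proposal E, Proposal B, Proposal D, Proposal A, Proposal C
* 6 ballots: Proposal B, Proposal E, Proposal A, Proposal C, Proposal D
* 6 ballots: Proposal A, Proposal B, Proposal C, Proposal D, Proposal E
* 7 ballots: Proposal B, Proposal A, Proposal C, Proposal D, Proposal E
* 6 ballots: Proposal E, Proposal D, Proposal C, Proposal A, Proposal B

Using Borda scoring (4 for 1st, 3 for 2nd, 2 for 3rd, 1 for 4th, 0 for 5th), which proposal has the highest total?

Proposal A: 10×3 + 16×2 + 6×1 + 6×2 + 6×4 + 7×3 + 6×1 = 131
Proposal B: 10×0 + 16×4 + 6×3 + 6×4 + 6×3 + 7×4 + 6×0 = 152
Proposal C: 10×1 + 16×1 + 6×0 + 6×1 + 6×2 + 7×2 + 6×2 = 70
Proposal D: 10×4 + 16×3 + 6×2 + 6×0 + 6×1 + 7×1 + 6×3 = 131
Proposal E: 10×2 + 16×0 + 6×4 + 6×3 + 6×0 + 7×0 + 6×4 = 86

Proposal B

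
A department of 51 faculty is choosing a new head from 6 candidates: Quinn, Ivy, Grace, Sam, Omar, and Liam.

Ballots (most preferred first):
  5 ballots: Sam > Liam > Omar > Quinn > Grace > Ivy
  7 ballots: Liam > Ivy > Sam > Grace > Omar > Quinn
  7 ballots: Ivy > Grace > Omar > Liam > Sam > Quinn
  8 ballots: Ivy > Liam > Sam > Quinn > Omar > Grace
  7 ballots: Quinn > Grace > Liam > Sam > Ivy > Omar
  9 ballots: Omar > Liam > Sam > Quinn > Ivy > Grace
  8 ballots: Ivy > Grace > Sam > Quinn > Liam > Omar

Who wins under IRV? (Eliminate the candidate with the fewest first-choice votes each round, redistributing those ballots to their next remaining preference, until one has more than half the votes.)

Round 1: Quinn 7, Ivy 23, Grace 0, Sam 5, Omar 9, Liam 7. Grace eliminated.
Round 2: Quinn 7, Ivy 23, Sam 5, Omar 9, Liam 7. Sam eliminated.
Round 3: Quinn 7, Ivy 23, Omar 9, Liam 12. Quinn eliminated.
Round 4: Ivy 23, Omar 9, Liam 19. Omar eliminated.
Round 5: Ivy 23, Liam 28. Liam has a majority (≥26).

Liam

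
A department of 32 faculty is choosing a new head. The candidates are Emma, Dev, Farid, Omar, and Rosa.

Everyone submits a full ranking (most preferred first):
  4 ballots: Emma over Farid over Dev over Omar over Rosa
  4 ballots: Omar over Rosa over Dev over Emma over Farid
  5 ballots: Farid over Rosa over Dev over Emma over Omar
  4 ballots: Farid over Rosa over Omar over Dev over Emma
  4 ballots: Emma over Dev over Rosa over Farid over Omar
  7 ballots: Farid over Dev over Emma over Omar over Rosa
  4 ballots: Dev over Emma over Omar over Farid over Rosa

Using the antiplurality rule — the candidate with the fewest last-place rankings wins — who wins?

Last-place votes: Emma 4, Dev 0, Farid 4, Omar 9, Rosa 15.

Dev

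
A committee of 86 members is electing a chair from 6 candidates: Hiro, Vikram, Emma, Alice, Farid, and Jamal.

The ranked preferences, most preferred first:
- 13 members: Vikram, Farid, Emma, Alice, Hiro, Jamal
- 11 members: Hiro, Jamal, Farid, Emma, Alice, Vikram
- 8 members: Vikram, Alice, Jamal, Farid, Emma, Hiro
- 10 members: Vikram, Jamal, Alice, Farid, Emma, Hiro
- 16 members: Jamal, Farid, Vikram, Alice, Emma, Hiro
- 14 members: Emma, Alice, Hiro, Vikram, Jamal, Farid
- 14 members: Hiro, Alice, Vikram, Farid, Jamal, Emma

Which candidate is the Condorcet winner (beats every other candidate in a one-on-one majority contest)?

Vikram vs Hiro: 47–39
Vikram vs Emma: 61–25
Vikram vs Alice: 47–39
Vikram vs Farid: 59–27
Vikram vs Jamal: 59–27
Vikram beats every other candidate.

Vikram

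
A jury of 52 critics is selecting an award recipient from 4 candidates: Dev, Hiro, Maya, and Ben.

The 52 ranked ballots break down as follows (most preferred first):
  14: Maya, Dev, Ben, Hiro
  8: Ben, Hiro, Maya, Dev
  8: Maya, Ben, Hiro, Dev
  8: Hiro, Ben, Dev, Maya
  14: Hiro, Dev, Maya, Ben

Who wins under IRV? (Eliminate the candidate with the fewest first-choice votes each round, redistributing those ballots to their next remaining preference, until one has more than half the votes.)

Round 1: Dev 0, Hiro 22, Maya 22, Ben 8. Dev eliminated.
Round 2: Hiro 22, Maya 22, Ben 8. Ben eliminated.
Round 3: Hiro 30, Maya 22. Hiro has a majority (≥27).

Hiro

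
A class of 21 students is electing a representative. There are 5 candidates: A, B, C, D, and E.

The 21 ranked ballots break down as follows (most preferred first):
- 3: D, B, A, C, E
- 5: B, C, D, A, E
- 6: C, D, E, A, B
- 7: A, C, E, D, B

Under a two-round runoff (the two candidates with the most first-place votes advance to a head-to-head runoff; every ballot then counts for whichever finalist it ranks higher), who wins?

Round 1 first-place votes: A 7, B 5, C 6, D 3, E 0. A and C advance.
Runoff: A is ranked above C on 10 ballots, C above A on 11.

C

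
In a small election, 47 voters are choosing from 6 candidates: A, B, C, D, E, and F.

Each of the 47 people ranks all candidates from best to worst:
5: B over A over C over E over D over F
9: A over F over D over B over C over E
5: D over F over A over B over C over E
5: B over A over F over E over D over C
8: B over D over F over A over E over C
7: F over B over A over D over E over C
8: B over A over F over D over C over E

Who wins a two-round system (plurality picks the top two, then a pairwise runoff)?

B

Round 1 first-place votes: A 9, B 26, C 0, D 5, E 0, F 7. B and A advance.
Runoff: B is ranked above A on 33 ballots, A above B on 14.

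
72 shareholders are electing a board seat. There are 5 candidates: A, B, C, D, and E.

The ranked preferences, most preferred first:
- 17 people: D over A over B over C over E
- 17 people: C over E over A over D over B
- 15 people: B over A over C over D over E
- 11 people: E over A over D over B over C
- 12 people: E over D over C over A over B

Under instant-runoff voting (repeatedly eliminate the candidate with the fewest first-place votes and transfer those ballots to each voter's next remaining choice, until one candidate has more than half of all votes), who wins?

Round 1: A 0, B 15, C 17, D 17, E 23. A eliminated.
Round 2: B 15, C 17, D 17, E 23. B eliminated.
Round 3: C 32, D 17, E 23. D eliminated.
Round 4: C 49, E 23. C has a majority (≥37).

C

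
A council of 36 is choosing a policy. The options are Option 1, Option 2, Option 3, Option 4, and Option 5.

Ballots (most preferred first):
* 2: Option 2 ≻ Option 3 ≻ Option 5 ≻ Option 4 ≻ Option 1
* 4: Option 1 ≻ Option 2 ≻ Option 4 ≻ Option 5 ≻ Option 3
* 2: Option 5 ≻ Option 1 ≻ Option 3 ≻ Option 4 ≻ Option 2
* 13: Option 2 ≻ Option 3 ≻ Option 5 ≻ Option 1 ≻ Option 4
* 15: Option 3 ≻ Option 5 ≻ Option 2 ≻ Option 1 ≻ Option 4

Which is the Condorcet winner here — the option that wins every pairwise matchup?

Option 2 vs Option 1: 30–6
Option 2 vs Option 3: 19–17
Option 2 vs Option 4: 34–2
Option 2 vs Option 5: 19–17
Option 2 beats every other option.

Option 2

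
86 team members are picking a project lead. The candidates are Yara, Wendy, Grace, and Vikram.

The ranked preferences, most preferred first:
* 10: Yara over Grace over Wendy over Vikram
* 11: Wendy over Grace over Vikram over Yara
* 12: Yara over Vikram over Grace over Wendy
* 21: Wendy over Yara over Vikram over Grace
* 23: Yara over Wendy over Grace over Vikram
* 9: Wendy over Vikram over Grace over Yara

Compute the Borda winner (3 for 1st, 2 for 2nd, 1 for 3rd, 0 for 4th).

Yara: 10×3 + 11×0 + 12×3 + 21×2 + 23×3 + 9×0 = 177
Wendy: 10×1 + 11×3 + 12×0 + 21×3 + 23×2 + 9×3 = 179
Grace: 10×2 + 11×2 + 12×1 + 21×0 + 23×1 + 9×1 = 86
Vikram: 10×0 + 11×1 + 12×2 + 21×1 + 23×0 + 9×2 = 74

Wendy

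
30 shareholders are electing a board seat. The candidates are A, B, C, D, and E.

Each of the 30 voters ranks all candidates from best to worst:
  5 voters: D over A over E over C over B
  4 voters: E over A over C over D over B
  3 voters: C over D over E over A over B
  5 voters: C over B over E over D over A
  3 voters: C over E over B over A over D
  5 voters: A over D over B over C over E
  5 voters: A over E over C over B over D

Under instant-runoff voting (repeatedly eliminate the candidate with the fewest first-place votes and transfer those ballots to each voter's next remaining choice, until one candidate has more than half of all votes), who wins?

Round 1: A 10, B 0, C 11, D 5, E 4. B eliminated.
Round 2: A 10, C 11, D 5, E 4. E eliminated.
Round 3: A 14, C 11, D 5. D eliminated.
Round 4: A 19, C 11. A has a majority (≥16).

A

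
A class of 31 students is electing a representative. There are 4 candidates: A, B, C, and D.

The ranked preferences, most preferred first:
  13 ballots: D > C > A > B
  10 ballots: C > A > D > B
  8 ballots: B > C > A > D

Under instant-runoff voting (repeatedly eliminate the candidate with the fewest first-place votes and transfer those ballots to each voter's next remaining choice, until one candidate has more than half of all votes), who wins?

C

Round 1: A 0, B 8, C 10, D 13. A eliminated.
Round 2: B 8, C 10, D 13. B eliminated.
Round 3: C 18, D 13. C has a majority (≥16).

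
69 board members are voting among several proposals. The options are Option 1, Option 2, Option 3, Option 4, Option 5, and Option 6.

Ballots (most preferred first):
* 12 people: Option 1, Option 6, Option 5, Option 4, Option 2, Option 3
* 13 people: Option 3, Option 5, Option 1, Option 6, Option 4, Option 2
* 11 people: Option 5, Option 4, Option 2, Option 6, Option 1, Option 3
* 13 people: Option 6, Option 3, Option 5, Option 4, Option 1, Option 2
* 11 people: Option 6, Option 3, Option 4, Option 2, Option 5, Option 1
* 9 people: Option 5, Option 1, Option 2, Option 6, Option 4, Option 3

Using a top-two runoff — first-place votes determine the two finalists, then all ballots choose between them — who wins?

Option 6

Round 1 first-place votes: Option 1 12, Option 2 0, Option 3 13, Option 4 0, Option 5 20, Option 6 24. Option 6 and Option 5 advance.
Runoff: Option 6 is ranked above Option 5 on 36 ballots, Option 5 above Option 6 on 33.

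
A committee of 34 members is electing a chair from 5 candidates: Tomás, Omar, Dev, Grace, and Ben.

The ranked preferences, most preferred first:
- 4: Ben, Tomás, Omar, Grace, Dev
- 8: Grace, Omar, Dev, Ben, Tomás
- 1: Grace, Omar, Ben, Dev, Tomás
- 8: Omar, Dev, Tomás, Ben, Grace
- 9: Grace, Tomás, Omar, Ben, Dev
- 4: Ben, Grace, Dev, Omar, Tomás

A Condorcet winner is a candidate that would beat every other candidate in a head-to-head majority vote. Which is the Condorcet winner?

Grace vs Tomás: 22–12
Grace vs Omar: 22–12
Grace vs Dev: 26–8
Grace vs Ben: 18–16
Grace beats every other candidate.

Grace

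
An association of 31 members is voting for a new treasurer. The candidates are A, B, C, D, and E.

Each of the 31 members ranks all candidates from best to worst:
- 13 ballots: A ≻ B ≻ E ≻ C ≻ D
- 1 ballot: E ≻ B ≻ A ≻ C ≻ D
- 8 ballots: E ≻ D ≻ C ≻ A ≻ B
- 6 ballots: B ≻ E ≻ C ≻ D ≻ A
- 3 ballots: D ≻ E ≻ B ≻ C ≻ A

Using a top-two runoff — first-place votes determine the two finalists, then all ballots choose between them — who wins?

E

Round 1 first-place votes: A 13, B 6, C 0, D 3, E 9. A and E advance.
Runoff: A is ranked above E on 13 ballots, E above A on 18.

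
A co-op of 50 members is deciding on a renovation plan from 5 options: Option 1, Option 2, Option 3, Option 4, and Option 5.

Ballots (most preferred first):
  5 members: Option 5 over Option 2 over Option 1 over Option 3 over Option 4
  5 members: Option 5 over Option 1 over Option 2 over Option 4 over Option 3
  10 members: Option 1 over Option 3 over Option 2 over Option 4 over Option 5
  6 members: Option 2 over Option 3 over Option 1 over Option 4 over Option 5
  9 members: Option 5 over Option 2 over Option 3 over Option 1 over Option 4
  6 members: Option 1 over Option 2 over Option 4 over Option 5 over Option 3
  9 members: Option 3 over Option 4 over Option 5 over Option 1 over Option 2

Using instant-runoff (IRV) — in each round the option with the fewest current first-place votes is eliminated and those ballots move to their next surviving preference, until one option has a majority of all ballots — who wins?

Round 1: Option 1 16, Option 2 6, Option 3 9, Option 4 0, Option 5 19. Option 4 eliminated.
Round 2: Option 1 16, Option 2 6, Option 3 9, Option 5 19. Option 2 eliminated.
Round 3: Option 1 16, Option 3 15, Option 5 19. Option 3 eliminated.
Round 4: Option 1 22, Option 5 28. Option 5 has a majority (≥26).

Option 5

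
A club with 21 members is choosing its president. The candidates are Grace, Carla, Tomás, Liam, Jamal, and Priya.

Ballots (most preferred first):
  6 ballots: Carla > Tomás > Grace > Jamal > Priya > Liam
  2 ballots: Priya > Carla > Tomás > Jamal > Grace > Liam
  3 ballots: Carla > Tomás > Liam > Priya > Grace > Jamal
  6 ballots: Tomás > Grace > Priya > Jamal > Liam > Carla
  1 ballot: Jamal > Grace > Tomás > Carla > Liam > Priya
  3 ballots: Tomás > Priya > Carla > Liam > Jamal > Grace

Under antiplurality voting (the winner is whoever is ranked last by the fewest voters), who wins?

Last-place votes: Grace 3, Carla 6, Tomás 0, Liam 8, Jamal 3, Priya 1.

Tomás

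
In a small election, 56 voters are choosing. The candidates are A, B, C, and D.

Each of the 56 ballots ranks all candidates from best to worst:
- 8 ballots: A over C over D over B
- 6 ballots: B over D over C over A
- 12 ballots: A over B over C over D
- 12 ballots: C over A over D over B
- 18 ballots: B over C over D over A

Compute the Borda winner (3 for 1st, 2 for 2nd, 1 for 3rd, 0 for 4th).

A: 8×3 + 6×0 + 12×3 + 12×2 + 18×0 = 84
B: 8×0 + 6×3 + 12×2 + 12×0 + 18×3 = 96
C: 8×2 + 6×1 + 12×1 + 12×3 + 18×2 = 106
D: 8×1 + 6×2 + 12×0 + 12×1 + 18×1 = 50

C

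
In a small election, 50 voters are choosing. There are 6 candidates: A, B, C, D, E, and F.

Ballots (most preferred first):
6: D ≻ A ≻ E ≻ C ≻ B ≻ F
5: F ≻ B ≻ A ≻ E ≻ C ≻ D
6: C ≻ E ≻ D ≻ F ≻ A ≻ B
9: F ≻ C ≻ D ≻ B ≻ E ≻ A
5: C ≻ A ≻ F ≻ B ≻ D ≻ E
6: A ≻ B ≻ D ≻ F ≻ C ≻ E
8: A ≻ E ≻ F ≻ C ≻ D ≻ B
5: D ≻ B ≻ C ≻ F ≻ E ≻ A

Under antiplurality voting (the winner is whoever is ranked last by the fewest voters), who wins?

C

Last-place votes: A 14, B 14, C 0, D 5, E 11, F 6.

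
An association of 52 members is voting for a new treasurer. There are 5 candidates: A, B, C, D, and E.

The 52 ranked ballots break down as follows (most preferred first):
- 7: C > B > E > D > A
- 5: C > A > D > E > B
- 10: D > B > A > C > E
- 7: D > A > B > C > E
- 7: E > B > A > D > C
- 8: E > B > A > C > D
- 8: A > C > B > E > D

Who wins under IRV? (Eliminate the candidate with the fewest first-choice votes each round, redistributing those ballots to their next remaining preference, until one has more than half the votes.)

Round 1: A 8, B 0, C 12, D 17, E 15. B eliminated.
Round 2: A 8, C 12, D 17, E 15. A eliminated.
Round 3: C 20, D 17, E 15. E eliminated.
Round 4: C 28, D 24. C has a majority (≥27).

C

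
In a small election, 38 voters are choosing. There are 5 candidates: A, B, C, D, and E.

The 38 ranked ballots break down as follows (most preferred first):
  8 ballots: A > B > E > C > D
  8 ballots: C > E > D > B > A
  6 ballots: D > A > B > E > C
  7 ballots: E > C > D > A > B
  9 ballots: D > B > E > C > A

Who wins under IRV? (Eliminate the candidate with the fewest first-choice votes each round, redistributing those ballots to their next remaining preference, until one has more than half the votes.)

Round 1: A 8, B 0, C 8, D 15, E 7. B eliminated.
Round 2: A 8, C 8, D 15, E 7. E eliminated.
Round 3: A 8, C 15, D 15. A eliminated.
Round 4: C 23, D 15. C has a majority (≥20).

C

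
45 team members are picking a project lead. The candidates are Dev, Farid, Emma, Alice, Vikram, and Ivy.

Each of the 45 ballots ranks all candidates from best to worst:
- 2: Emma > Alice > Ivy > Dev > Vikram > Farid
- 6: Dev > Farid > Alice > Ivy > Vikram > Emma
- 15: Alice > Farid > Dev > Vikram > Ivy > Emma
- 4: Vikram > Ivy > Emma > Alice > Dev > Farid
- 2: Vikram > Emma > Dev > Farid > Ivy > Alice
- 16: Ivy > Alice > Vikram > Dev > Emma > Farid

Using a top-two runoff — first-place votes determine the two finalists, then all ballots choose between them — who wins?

Alice

Round 1 first-place votes: Dev 6, Farid 0, Emma 2, Alice 15, Vikram 6, Ivy 16. Ivy and Alice advance.
Runoff: Ivy is ranked above Alice on 22 ballots, Alice above Ivy on 23.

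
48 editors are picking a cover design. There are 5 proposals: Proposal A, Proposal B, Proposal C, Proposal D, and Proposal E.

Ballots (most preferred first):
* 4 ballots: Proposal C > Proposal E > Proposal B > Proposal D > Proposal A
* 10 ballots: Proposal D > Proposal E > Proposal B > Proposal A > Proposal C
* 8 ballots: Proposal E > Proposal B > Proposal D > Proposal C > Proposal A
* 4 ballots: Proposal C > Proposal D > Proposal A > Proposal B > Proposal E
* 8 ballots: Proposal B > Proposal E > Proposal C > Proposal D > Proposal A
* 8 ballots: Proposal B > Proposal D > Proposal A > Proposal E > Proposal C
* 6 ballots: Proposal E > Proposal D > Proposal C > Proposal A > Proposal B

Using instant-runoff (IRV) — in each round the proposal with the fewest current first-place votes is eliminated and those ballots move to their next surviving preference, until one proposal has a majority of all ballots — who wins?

Round 1: Proposal A 0, Proposal B 16, Proposal C 8, Proposal D 10, Proposal E 14. Proposal A eliminated.
Round 2: Proposal B 16, Proposal C 8, Proposal D 10, Proposal E 14. Proposal C eliminated.
Round 3: Proposal B 16, Proposal D 14, Proposal E 18. Proposal D eliminated.
Round 4: Proposal B 20, Proposal E 28. Proposal E has a majority (≥25).

Proposal E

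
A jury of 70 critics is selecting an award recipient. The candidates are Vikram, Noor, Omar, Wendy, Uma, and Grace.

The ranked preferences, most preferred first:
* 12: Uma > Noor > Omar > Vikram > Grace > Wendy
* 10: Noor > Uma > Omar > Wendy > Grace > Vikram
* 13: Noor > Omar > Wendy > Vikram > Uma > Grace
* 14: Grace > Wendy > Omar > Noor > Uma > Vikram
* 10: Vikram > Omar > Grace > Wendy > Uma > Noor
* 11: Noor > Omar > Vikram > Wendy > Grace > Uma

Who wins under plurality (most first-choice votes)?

First-place votes: Vikram 10, Noor 34, Omar 0, Wendy 0, Uma 12, Grace 14.

Noor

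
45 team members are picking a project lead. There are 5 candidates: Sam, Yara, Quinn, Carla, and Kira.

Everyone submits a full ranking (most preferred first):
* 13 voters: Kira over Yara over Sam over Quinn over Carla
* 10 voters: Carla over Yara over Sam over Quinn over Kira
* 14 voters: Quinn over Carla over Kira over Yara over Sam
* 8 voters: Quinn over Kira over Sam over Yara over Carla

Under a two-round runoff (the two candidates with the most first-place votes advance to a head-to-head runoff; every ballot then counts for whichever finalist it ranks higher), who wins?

Round 1 first-place votes: Sam 0, Yara 0, Quinn 22, Carla 10, Kira 13. Quinn and Kira advance.
Runoff: Quinn is ranked above Kira on 32 ballots, Kira above Quinn on 13.

Quinn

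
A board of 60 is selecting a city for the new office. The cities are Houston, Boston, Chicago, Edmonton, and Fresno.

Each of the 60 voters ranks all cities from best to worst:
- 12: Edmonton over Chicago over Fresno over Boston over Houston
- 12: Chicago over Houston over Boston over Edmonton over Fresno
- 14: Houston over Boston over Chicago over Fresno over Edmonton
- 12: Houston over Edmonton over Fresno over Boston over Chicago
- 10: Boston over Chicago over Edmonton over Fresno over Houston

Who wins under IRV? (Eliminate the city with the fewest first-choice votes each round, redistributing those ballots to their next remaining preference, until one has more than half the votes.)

Round 1: Houston 26, Boston 10, Chicago 12, Edmonton 12, Fresno 0. Fresno eliminated.
Round 2: Houston 26, Boston 10, Chicago 12, Edmonton 12. Boston eliminated.
Round 3: Houston 26, Chicago 22, Edmonton 12. Edmonton eliminated.
Round 4: Houston 26, Chicago 34. Chicago has a majority (≥31).

Chicago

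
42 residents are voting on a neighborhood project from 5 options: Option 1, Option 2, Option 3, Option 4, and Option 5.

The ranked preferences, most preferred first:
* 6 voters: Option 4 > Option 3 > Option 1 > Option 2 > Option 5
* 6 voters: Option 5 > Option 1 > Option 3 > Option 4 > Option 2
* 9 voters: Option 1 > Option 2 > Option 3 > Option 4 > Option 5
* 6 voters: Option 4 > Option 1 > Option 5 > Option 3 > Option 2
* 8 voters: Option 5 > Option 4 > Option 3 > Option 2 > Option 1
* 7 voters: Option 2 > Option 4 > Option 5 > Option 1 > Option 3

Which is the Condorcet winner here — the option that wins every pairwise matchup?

Option 4 vs Option 1: 27–15
Option 4 vs Option 2: 26–16
Option 4 vs Option 3: 27–15
Option 4 vs Option 5: 28–14
Option 4 beats every other option.

Option 4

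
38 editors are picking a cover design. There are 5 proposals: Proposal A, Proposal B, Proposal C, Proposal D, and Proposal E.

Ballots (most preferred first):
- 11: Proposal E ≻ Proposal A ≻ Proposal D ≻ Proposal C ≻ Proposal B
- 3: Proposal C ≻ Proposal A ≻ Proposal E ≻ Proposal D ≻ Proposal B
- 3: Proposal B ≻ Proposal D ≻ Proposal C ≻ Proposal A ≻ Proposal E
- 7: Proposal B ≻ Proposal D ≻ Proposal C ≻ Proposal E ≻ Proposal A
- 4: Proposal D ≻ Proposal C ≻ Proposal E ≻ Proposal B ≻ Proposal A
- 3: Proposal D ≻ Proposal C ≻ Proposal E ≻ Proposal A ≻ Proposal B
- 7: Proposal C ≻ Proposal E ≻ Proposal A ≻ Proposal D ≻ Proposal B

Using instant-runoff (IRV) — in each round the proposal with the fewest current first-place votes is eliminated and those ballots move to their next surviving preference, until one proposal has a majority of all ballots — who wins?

Proposal C

Round 1: Proposal A 0, Proposal B 10, Proposal C 10, Proposal D 7, Proposal E 11. Proposal A eliminated.
Round 2: Proposal B 10, Proposal C 10, Proposal D 7, Proposal E 11. Proposal D eliminated.
Round 3: Proposal B 10, Proposal C 17, Proposal E 11. Proposal B eliminated.
Round 4: Proposal C 27, Proposal E 11. Proposal C has a majority (≥20).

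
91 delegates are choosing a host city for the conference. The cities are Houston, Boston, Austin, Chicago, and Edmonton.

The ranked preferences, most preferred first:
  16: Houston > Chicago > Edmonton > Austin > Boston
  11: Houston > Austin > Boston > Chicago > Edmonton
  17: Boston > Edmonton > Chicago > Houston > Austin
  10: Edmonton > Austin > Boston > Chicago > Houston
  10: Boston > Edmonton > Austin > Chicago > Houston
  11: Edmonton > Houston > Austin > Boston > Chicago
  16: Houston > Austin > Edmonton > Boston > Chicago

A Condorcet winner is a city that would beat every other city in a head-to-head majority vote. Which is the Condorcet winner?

Edmonton vs Houston: 48–43
Edmonton vs Boston: 53–38
Edmonton vs Austin: 64–27
Edmonton vs Chicago: 64–27
Edmonton beats every other city.

Edmonton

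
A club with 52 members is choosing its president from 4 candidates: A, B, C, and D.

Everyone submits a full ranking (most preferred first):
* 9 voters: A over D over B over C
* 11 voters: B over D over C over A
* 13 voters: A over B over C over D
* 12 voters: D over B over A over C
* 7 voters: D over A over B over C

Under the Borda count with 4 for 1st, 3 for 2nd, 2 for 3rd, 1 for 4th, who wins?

A: 9×4 + 11×1 + 13×4 + 12×2 + 7×3 = 144
B: 9×2 + 11×4 + 13×3 + 12×3 + 7×2 = 151
C: 9×1 + 11×2 + 13×2 + 12×1 + 7×1 = 76
D: 9×3 + 11×3 + 13×1 + 12×4 + 7×4 = 149

B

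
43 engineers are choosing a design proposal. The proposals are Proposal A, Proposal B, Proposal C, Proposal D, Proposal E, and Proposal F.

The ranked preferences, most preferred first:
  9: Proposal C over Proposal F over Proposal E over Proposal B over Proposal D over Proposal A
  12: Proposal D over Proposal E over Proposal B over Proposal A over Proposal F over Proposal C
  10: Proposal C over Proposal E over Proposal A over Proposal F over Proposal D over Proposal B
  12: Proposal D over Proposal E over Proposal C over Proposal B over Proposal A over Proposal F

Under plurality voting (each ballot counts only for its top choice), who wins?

Proposal D

First-place votes: Proposal A 0, Proposal B 0, Proposal C 19, Proposal D 24, Proposal E 0, Proposal F 0.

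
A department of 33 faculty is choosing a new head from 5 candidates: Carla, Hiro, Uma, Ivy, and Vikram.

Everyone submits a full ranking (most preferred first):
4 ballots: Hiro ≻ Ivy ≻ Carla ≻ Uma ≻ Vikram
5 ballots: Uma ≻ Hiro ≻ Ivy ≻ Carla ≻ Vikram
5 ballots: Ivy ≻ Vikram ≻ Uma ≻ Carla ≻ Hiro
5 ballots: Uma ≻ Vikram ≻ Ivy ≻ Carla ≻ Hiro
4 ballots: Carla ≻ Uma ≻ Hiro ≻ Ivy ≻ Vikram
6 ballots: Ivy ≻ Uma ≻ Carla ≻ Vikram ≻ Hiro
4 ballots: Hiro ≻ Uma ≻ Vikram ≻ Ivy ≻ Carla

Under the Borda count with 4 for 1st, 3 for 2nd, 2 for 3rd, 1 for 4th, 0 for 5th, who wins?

Uma

Carla: 4×2 + 5×1 + 5×1 + 5×1 + 4×4 + 6×2 + 4×0 = 51
Hiro: 4×4 + 5×3 + 5×0 + 5×0 + 4×2 + 6×0 + 4×4 = 55
Uma: 4×1 + 5×4 + 5×2 + 5×4 + 4×3 + 6×3 + 4×3 = 96
Ivy: 4×3 + 5×2 + 5×4 + 5×2 + 4×1 + 6×4 + 4×1 = 84
Vikram: 4×0 + 5×0 + 5×3 + 5×3 + 4×0 + 6×1 + 4×2 = 44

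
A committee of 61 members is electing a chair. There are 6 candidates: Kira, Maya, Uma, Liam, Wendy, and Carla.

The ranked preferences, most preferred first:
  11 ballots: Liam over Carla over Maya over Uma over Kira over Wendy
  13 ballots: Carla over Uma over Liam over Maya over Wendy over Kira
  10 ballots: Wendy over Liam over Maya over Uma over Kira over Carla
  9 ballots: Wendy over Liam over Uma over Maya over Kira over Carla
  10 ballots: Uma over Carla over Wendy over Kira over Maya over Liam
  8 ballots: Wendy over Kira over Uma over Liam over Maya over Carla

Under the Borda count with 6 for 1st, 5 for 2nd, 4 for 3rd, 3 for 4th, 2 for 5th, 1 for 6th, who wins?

Kira: 11×2 + 13×1 + 10×2 + 9×2 + 10×3 + 8×5 = 143
Maya: 11×4 + 13×3 + 10×4 + 9×3 + 10×2 + 8×2 = 186
Uma: 11×3 + 13×5 + 10×3 + 9×4 + 10×6 + 8×4 = 256
Liam: 11×6 + 13×4 + 10×5 + 9×5 + 10×1 + 8×3 = 247
Wendy: 11×1 + 13×2 + 10×6 + 9×6 + 10×4 + 8×6 = 239
Carla: 11×5 + 13×6 + 10×1 + 9×1 + 10×5 + 8×1 = 210

Uma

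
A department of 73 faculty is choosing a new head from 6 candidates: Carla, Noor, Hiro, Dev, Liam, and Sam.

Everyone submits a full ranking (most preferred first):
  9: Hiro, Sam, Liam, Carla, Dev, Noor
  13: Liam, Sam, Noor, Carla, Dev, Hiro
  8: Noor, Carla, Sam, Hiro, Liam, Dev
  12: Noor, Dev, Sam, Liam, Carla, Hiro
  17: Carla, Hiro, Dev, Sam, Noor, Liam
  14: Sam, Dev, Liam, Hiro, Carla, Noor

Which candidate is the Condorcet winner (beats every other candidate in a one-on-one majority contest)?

Sam

Sam vs Carla: 48–25
Sam vs Noor: 53–20
Sam vs Hiro: 47–26
Sam vs Dev: 44–29
Sam vs Liam: 60–13
Sam beats every other candidate.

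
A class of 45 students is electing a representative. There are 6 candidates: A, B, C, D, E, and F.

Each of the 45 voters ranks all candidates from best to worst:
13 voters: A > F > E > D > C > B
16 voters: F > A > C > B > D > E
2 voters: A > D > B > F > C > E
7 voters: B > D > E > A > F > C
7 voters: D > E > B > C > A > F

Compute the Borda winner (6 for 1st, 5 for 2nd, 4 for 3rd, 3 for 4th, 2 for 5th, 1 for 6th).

A: 13×6 + 16×5 + 2×6 + 7×3 + 7×2 = 205
B: 13×1 + 16×3 + 2×4 + 7×6 + 7×4 = 139
C: 13×2 + 16×4 + 2×2 + 7×1 + 7×3 = 122
D: 13×3 + 16×2 + 2×5 + 7×5 + 7×6 = 158
E: 13×4 + 16×1 + 2×1 + 7×4 + 7×5 = 133
F: 13×5 + 16×6 + 2×3 + 7×2 + 7×1 = 188

A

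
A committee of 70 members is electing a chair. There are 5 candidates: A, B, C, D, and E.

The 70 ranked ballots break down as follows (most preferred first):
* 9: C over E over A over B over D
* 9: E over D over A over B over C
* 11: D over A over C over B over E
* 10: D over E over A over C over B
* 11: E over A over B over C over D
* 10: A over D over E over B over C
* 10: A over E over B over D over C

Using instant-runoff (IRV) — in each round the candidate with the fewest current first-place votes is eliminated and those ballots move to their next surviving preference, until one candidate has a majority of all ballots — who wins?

Round 1: A 20, B 0, C 9, D 21, E 20. B eliminated.
Round 2: A 20, C 9, D 21, E 20. C eliminated.
Round 3: A 20, D 21, E 29. A eliminated.
Round 4: D 31, E 39. E has a majority (≥36).

E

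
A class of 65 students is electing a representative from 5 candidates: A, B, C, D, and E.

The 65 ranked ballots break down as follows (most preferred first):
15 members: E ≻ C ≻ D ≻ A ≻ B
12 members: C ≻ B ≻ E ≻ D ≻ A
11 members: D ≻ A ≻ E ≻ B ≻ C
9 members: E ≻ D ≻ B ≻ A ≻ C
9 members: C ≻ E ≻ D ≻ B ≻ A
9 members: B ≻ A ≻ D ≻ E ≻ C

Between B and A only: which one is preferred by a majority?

B is ranked above A on 39 ballots; A above B on 26.

B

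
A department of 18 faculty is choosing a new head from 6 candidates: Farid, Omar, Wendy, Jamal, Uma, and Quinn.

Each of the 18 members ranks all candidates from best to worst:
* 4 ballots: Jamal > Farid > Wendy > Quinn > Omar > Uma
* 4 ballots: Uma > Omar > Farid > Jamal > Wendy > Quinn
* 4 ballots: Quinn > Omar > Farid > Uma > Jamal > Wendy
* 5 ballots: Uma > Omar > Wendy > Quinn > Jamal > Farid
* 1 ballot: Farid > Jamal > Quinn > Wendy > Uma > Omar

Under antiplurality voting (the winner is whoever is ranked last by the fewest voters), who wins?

Last-place votes: Farid 5, Omar 1, Wendy 4, Jamal 0, Uma 4, Quinn 4.

Jamal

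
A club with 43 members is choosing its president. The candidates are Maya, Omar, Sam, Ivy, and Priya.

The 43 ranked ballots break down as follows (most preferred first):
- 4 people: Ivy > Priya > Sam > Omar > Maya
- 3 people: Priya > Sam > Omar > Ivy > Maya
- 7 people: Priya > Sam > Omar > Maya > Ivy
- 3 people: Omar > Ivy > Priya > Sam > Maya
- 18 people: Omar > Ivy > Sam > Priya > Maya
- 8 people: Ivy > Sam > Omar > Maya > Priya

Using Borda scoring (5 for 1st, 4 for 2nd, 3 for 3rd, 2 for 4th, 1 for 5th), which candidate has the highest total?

Omar

Maya: 4×1 + 3×1 + 7×2 + 3×1 + 18×1 + 8×2 = 58
Omar: 4×2 + 3×3 + 7×3 + 3×5 + 18×5 + 8×3 = 167
Sam: 4×3 + 3×4 + 7×4 + 3×2 + 18×3 + 8×4 = 144
Ivy: 4×5 + 3×2 + 7×1 + 3×4 + 18×4 + 8×5 = 157
Priya: 4×4 + 3×5 + 7×5 + 3×3 + 18×2 + 8×1 = 119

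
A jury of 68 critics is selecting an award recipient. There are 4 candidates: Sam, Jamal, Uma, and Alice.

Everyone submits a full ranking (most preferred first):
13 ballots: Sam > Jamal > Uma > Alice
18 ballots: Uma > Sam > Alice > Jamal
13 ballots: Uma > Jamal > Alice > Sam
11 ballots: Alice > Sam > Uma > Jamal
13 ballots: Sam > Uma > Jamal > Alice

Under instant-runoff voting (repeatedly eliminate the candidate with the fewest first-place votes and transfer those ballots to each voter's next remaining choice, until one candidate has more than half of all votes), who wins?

Sam

Round 1: Sam 26, Jamal 0, Uma 31, Alice 11. Jamal eliminated.
Round 2: Sam 26, Uma 31, Alice 11. Alice eliminated.
Round 3: Sam 37, Uma 31. Sam has a majority (≥35).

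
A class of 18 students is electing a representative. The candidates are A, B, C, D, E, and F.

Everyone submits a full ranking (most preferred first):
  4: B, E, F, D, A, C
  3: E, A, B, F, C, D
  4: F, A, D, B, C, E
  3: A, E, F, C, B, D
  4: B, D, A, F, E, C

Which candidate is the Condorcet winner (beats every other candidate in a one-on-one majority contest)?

A

A vs B: 10–8
A vs C: 18–0
A vs D: 10–8
A vs E: 11–7
A vs F: 10–8
A beats every other candidate.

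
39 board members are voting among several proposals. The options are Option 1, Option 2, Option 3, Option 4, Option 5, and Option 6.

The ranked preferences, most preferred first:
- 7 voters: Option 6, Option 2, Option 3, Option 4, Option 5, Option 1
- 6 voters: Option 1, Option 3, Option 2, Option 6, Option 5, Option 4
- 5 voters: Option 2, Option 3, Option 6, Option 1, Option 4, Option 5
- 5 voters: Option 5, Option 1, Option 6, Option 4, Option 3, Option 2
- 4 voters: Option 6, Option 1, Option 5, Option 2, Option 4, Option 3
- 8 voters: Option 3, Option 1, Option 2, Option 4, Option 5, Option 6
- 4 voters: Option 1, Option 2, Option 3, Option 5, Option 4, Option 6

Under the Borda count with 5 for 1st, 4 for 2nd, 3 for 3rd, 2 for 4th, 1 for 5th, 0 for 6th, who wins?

Option 1

Option 1: 7×0 + 6×5 + 5×2 + 5×4 + 4×4 + 8×4 + 4×5 = 128
Option 2: 7×4 + 6×3 + 5×5 + 5×0 + 4×2 + 8×3 + 4×4 = 119
Option 3: 7×3 + 6×4 + 5×4 + 5×1 + 4×0 + 8×5 + 4×3 = 122
Option 4: 7×2 + 6×0 + 5×1 + 5×2 + 4×1 + 8×2 + 4×1 = 53
Option 5: 7×1 + 6×1 + 5×0 + 5×5 + 4×3 + 8×1 + 4×2 = 66
Option 6: 7×5 + 6×2 + 5×3 + 5×3 + 4×5 + 8×0 + 4×0 = 97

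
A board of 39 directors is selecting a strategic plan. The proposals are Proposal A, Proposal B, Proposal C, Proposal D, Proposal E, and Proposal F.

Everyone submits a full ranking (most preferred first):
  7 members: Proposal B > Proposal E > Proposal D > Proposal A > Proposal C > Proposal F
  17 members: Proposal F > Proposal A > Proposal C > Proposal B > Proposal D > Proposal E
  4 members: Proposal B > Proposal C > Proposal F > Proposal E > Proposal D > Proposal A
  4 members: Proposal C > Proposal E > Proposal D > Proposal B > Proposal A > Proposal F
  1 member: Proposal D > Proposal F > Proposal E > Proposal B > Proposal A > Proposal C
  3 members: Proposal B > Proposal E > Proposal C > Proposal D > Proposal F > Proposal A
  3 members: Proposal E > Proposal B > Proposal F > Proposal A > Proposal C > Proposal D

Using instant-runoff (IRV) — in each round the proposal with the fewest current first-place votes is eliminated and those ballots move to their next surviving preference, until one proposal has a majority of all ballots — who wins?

Round 1: Proposal A 0, Proposal B 14, Proposal C 4, Proposal D 1, Proposal E 3, Proposal F 17. Proposal A eliminated.
Round 2: Proposal B 14, Proposal C 4, Proposal D 1, Proposal E 3, Proposal F 17. Proposal D eliminated.
Round 3: Proposal B 14, Proposal C 4, Proposal E 3, Proposal F 18. Proposal E eliminated.
Round 4: Proposal B 17, Proposal C 4, Proposal F 18. Proposal C eliminated.
Round 5: Proposal B 21, Proposal F 18. Proposal B has a majority (≥20).

Proposal B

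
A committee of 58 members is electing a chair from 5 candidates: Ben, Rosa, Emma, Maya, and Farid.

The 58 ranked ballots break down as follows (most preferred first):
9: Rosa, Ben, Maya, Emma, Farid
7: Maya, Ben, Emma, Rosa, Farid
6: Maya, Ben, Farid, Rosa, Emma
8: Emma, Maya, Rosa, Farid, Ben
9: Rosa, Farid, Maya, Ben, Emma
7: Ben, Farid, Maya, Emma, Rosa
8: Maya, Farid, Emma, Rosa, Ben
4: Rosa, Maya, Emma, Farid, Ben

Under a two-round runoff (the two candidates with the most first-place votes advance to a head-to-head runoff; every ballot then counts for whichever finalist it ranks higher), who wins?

Maya

Round 1 first-place votes: Ben 7, Rosa 22, Emma 8, Maya 21, Farid 0. Rosa and Maya advance.
Runoff: Rosa is ranked above Maya on 22 ballots, Maya above Rosa on 36.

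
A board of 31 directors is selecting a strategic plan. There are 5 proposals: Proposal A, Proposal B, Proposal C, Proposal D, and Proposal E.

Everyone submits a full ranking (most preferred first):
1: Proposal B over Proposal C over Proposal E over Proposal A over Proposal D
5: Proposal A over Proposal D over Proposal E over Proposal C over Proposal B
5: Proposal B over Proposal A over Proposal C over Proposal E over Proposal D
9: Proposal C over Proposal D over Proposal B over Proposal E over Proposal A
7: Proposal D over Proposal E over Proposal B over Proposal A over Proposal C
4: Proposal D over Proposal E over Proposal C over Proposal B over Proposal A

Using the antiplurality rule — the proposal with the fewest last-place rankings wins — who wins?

Proposal E

Last-place votes: Proposal A 13, Proposal B 5, Proposal C 7, Proposal D 6, Proposal E 0.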